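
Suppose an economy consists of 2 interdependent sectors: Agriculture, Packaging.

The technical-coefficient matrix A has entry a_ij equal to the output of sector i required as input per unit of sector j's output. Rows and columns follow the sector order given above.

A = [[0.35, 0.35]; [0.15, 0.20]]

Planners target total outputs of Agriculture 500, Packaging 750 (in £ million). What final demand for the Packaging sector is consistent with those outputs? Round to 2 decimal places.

I − A =
  [   0.65    -0.35]
  [  -0.15     0.80]
d = (I − A) x:
  d_A = (+0.65)·500 + (-0.35)·750 = 62.50
  d_P = (-0.15)·500 + (+0.80)·750 = 525.00

d_P = 525.00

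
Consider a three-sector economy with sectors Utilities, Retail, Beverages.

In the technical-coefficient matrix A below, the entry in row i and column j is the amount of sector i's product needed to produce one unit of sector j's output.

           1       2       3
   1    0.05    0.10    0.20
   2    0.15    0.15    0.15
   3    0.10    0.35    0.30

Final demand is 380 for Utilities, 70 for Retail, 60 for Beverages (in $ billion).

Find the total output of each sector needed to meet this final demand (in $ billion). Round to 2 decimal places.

I − A =
  [   0.95    -0.10    -0.20]
  [  -0.15     0.85    -0.15]
  [  -0.10    -0.35     0.70]
Cofactors of I−A, C_ij = (−1)^(i+j)·(minor ij) (rows/columns in the sector order above):
  C_11 = (0.85)(0.70) − (-0.15)(-0.35) = 0.5425
  C_12 = −[(-0.15)(0.70) − (-0.15)(-0.10)] = 0.1200
  C_13 = (-0.15)(-0.35) − (0.85)(-0.10) = 0.1375
  C_21 = −[(-0.10)(0.70) − (-0.20)(-0.35)] = 0.1400
  C_22 = (0.95)(0.70) − (-0.20)(-0.10) = 0.6450
  C_23 = −[(0.95)(-0.35) − (-0.10)(-0.10)] = 0.3425
  C_31 = (-0.10)(-0.15) − (-0.20)(0.85) = 0.1850
  C_32 = −[(0.95)(-0.15) − (-0.20)(-0.15)] = 0.1725
  C_33 = (0.95)(0.85) − (-0.10)(-0.15) = 0.7925
det(I−A) = Σ_j (I−A)_1j·C_1j = (0.95)(0.5425) + (-0.10)(0.1200) + (-0.20)(0.1375) = 0.475875
adj(I−A) = Cᵀ =
  [ 0.5425   0.1400   0.1850]
  [ 0.1200   0.6450   0.1725]
  [ 0.1375   0.3425   0.7925]
(I − A)⁻¹ = adj(I−A) / det(I−A) ≈
  [   1.1400     0.2942     0.3888]
  [   0.2522     1.3554     0.3625]
  [   0.2889     0.7197     1.6654]
x = (I − A)⁻¹ d = adj(I−A)·d / det(I−A), with det(I−A) = 0.475875:
  x_1 = (0.5425·380 + 0.1400·70 + 0.1850·60) / 0.475875 = 227.05 / 0.475875 ≈ 477.12
  x_2 = (0.1200·380 + 0.6450·70 + 0.1725·60) / 0.475875 = 101.10 / 0.475875 ≈ 212.45
  x_3 = (0.1375·380 + 0.3425·70 + 0.7925·60) / 0.475875 = 123.775 / 0.475875 ≈ 260.10

x_1 = 477.12, x_2 = 212.45, x_3 = 260.10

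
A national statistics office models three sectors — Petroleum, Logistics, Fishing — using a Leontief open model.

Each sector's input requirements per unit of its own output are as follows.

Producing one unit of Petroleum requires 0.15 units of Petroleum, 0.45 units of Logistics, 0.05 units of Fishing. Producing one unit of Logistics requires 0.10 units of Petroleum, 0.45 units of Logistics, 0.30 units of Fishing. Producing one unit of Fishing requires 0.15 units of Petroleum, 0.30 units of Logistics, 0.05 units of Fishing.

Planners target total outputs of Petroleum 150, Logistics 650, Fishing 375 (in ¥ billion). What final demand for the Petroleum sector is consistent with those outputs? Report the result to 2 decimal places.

I − A =
  [   0.85    -0.10    -0.15]
  [  -0.45     0.55    -0.30]
  [  -0.05    -0.30     0.95]
d = (I − A) x:
  d_P = (+0.85)·150 + (-0.10)·650 + (-0.15)·375 = 6.25
  d_L = (-0.45)·150 + (+0.55)·650 + (-0.30)·375 = 177.50
  d_F = (-0.05)·150 + (-0.30)·650 + (+0.95)·375 = 153.75

d_P = 6.25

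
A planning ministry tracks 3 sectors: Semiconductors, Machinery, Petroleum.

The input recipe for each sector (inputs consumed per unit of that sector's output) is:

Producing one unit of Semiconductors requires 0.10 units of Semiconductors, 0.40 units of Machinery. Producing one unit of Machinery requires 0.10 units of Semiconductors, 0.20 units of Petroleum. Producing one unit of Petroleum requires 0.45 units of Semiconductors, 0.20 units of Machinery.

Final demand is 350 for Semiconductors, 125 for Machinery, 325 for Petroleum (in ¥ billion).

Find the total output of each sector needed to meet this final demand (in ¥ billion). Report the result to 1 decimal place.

I − A =
  [   0.90    -0.10    -0.45]
  [  -0.40     1.00    -0.20]
  [   0.00    -0.20     1.00]
Cofactors of I−A, C_ij = (−1)^(i+j)·(minor ij) (rows/columns in the sector order above):
  C_11 = (1.00)(1.00) − (-0.20)(-0.20) = 0.9600
  C_12 = −[(-0.40)(1.00) − (-0.20)(0.00)] = 0.4000
  C_13 = (-0.40)(-0.20) − (1.00)(0.00) = 0.0800
  C_21 = −[(-0.10)(1.00) − (-0.45)(-0.20)] = 0.1900
  C_22 = (0.90)(1.00) − (-0.45)(0.00) = 0.9000
  C_23 = −[(0.90)(-0.20) − (-0.10)(0.00)] = 0.1800
  C_31 = (-0.10)(-0.20) − (-0.45)(1.00) = 0.4700
  C_32 = −[(0.90)(-0.20) − (-0.45)(-0.40)] = 0.3600
  C_33 = (0.90)(1.00) − (-0.10)(-0.40) = 0.8600
det(I−A) = Σ_j (I−A)_1j·C_1j = (0.90)(0.9600) + (-0.10)(0.4000) + (-0.45)(0.0800) = 0.7880
adj(I−A) = Cᵀ =
  [ 0.9600   0.1900   0.4700]
  [ 0.4000   0.9000   0.3600]
  [ 0.0800   0.1800   0.8600]
(I − A)⁻¹ = adj(I−A) / det(I−A) ≈
  [   1.2183     0.2411     0.5964]
  [   0.5076     1.1421     0.4569]
  [   0.1015     0.2284     1.0914]
x = (I − A)⁻¹ d = adj(I−A)·d / det(I−A), with det(I−A) = 0.7880:
  x_S = (0.9600·350 + 0.1900·125 + 0.4700·325) / 0.7880 = 512.50 / 0.7880 ≈ 650.4
  x_M = (0.4000·350 + 0.9000·125 + 0.3600·325) / 0.7880 = 369.50 / 0.7880 ≈ 468.9
  x_P = (0.0800·350 + 0.1800·125 + 0.8600·325) / 0.7880 = 330.00 / 0.7880 ≈ 418.8

x_S = 650.4, x_M = 468.9, x_P = 418.8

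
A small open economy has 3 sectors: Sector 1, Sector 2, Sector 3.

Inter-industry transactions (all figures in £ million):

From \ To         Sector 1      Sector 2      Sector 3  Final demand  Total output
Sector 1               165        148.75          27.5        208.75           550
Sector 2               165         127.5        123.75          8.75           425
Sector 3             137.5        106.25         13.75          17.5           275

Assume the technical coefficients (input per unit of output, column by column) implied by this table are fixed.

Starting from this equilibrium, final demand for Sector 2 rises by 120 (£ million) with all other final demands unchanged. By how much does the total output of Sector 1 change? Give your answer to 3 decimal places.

Δx_1 = 192.701

Technical coefficients a_ij = z_ij / X_j:
  a_11 = 165/550 = 0.30, a_21 = 165/550 = 0.30, a_31 = 137.5/550 = 0.25
  a_12 = 148.75/425 = 0.35, a_22 = 127.5/425 = 0.30, a_32 = 106.25/425 = 0.25
  a_13 = 27.5/275 = 0.10, a_23 = 123.75/275 = 0.45, a_33 = 13.75/275 = 0.05
I − A =
  [   0.70    -0.35    -0.10]
  [  -0.30     0.70    -0.45]
  [  -0.25    -0.25     0.95]
Cofactors of I−A, C_ij = (−1)^(i+j)·(minor ij) (rows/columns in the sector order above):
  C_11 = (0.70)(0.95) − (-0.45)(-0.25) = 0.5525
  C_12 = −[(-0.30)(0.95) − (-0.45)(-0.25)] = 0.3975
  C_13 = (-0.30)(-0.25) − (0.70)(-0.25) = 0.2500
  C_21 = −[(-0.35)(0.95) − (-0.10)(-0.25)] = 0.3575
  C_22 = (0.70)(0.95) − (-0.10)(-0.25) = 0.6400
  C_23 = −[(0.70)(-0.25) − (-0.35)(-0.25)] = 0.2625
  C_31 = (-0.35)(-0.45) − (-0.10)(0.70) = 0.2275
  C_32 = −[(0.70)(-0.45) − (-0.10)(-0.30)] = 0.3450
  C_33 = (0.70)(0.70) − (-0.35)(-0.30) = 0.3850
det(I−A) = Σ_j (I−A)_1j·C_1j = (0.70)(0.5525) + (-0.35)(0.3975) + (-0.10)(0.2500) = 0.222625
adj(I−A) = Cᵀ =
  [ 0.5525   0.3575   0.2275]
  [ 0.3975   0.6400   0.3450]
  [ 0.2500   0.2625   0.3850]
(I − A)⁻¹ = adj(I−A) / det(I−A) ≈
  [   2.4818     1.6058     1.0219]
  [   1.7855     2.8748     1.5497]
  [   1.1230     1.1791     1.7294]
Δx = (I − A)⁻¹ Δd with Δd having +120 in the Sector 2 component and 0 elsewhere.
So Δx_1 = L_12 · (+120), where L_12 = adj(I−A)_12 / det(I−A) = 0.3575 / 0.222625.
Δx_1 = 0.3575 × (+120) / 0.222625 = 42.90 / 0.222625 ≈ 192.701.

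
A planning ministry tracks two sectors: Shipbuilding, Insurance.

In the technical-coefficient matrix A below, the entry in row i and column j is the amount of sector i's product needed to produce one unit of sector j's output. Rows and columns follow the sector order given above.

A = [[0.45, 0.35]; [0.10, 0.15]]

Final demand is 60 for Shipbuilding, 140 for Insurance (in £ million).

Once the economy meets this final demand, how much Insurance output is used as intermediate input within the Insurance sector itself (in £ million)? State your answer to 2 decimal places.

I − A =
  [   0.55    -0.35]
  [  -0.10     0.85]
det(I−A) = (0.55)(0.85) − (-0.35)(-0.10) = 0.4325
adj(I−A) = [[0.85, 0.35], [0.10, 0.55]]
(I − A)⁻¹ = adj(I−A) / det(I−A) ≈
  [   1.9653     0.8092]
  [   0.2312     1.2717]
First solve x = (I − A)⁻¹ d = adj(I−A)·d / det(I−A); in particular x_2 = (0.10·60 + 0.55·140) / 0.4325 = 83.00 / 0.4325 ≈ 191.9075.
Intermediate flow from 2 to 2: z_22 = a_22 · x_2 = 0.15 × 83.00 / 0.4325 = 12.45 / 0.4325 ≈ 28.79.

z_22 = 28.79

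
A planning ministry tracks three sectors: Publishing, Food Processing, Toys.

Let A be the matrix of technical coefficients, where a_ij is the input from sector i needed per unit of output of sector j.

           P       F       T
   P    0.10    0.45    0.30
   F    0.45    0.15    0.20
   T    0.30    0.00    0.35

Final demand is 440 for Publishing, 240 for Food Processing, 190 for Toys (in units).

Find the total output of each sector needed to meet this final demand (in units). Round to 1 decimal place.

x_P = 1445.3, x_F = 1273.2, x_T = 959.4

I − A =
  [   0.90    -0.45    -0.30]
  [  -0.45     0.85    -0.20]
  [  -0.30     0.00     0.65]
Cofactors of I−A, C_ij = (−1)^(i+j)·(minor ij) (rows/columns in the sector order above):
  C_11 = (0.85)(0.65) − (-0.20)(0.00) = 0.5525
  C_12 = −[(-0.45)(0.65) − (-0.20)(-0.30)] = 0.3525
  C_13 = (-0.45)(0.00) − (0.85)(-0.30) = 0.2550
  C_21 = −[(-0.45)(0.65) − (-0.30)(0.00)] = 0.2925
  C_22 = (0.90)(0.65) − (-0.30)(-0.30) = 0.4950
  C_23 = −[(0.90)(0.00) − (-0.45)(-0.30)] = 0.1350
  C_31 = (-0.45)(-0.20) − (-0.30)(0.85) = 0.3450
  C_32 = −[(0.90)(-0.20) − (-0.30)(-0.45)] = 0.3150
  C_33 = (0.90)(0.85) − (-0.45)(-0.45) = 0.5625
det(I−A) = Σ_j (I−A)_1j·C_1j = (0.90)(0.5525) + (-0.45)(0.3525) + (-0.30)(0.2550) = 0.262125
adj(I−A) = Cᵀ =
  [ 0.5525   0.2925   0.3450]
  [ 0.3525   0.4950   0.3150]
  [ 0.2550   0.1350   0.5625]
(I − A)⁻¹ = adj(I−A) / det(I−A) ≈
  [   2.1078     1.1159     1.3162]
  [   1.3448     1.8884     1.2017]
  [   0.9728     0.5150     2.1459]
x = (I − A)⁻¹ d = adj(I−A)·d / det(I−A), with det(I−A) = 0.262125:
  x_P = (0.5525·440 + 0.2925·240 + 0.3450·190) / 0.262125 = 378.85 / 0.262125 ≈ 1445.3
  x_F = (0.3525·440 + 0.4950·240 + 0.3150·190) / 0.262125 = 333.75 / 0.262125 ≈ 1273.2
  x_T = (0.2550·440 + 0.1350·240 + 0.5625·190) / 0.262125 = 251.475 / 0.262125 ≈ 959.4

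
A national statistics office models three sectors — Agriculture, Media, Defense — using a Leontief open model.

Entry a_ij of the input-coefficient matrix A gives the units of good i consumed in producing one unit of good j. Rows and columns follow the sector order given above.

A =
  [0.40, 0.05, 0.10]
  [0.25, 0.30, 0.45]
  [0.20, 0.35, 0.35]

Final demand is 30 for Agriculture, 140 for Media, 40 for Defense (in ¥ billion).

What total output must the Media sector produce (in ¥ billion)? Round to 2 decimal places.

x_M = 497.29

I − A =
  [   0.60    -0.05    -0.10]
  [  -0.25     0.70    -0.45]
  [  -0.20    -0.35     0.65]
Cofactors of I−A, C_ij = (−1)^(i+j)·(minor ij) (rows/columns in the sector order above):
  C_11 = (0.70)(0.65) − (-0.45)(-0.35) = 0.2975
  C_12 = −[(-0.25)(0.65) − (-0.45)(-0.20)] = 0.2525
  C_13 = (-0.25)(-0.35) − (0.70)(-0.20) = 0.2275
  C_21 = −[(-0.05)(0.65) − (-0.10)(-0.35)] = 0.0675
  C_22 = (0.60)(0.65) − (-0.10)(-0.20) = 0.3700
  C_23 = −[(0.60)(-0.35) − (-0.05)(-0.20)] = 0.2200
  C_31 = (-0.05)(-0.45) − (-0.10)(0.70) = 0.0925
  C_32 = −[(0.60)(-0.45) − (-0.10)(-0.25)] = 0.2950
  C_33 = (0.60)(0.70) − (-0.05)(-0.25) = 0.4075
det(I−A) = Σ_j (I−A)_1j·C_1j = (0.60)(0.2975) + (-0.05)(0.2525) + (-0.10)(0.2275) = 0.143125
adj(I−A) = Cᵀ =
  [ 0.2975   0.0675   0.0925]
  [ 0.2525   0.3700   0.2950]
  [ 0.2275   0.2200   0.4075]
(I − A)⁻¹ = adj(I−A) / det(I−A) ≈
  [   2.0786     0.4716     0.6463]
  [   1.7642     2.5852     2.0611]
  [   1.5895     1.5371     2.8472]
x = (I − A)⁻¹ d = adj(I−A)·d / det(I−A), with det(I−A) = 0.143125:
  x_A = (0.2975·30 + 0.0675·140 + 0.0925·40) / 0.143125 = 22.075 / 0.143125 ≈ 154.24
  x_M = (0.2525·30 + 0.3700·140 + 0.2950·40) / 0.143125 = 71.175 / 0.143125 ≈ 497.29
  x_D = (0.2275·30 + 0.2200·140 + 0.4075·40) / 0.143125 = 53.925 / 0.143125 ≈ 376.77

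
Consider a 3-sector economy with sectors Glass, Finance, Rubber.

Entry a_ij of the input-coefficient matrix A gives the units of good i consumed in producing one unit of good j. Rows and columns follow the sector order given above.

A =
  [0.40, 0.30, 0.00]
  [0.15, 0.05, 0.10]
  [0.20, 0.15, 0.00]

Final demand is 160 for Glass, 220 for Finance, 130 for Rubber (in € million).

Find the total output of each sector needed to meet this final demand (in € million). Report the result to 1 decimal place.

I − A =
  [   0.60    -0.30     0.00]
  [  -0.15     0.95    -0.10]
  [  -0.20    -0.15     1.00]
Cofactors of I−A, C_ij = (−1)^(i+j)·(minor ij) (rows/columns in the sector order above):
  C_11 = (0.95)(1.00) − (-0.10)(-0.15) = 0.9350
  C_12 = −[(-0.15)(1.00) − (-0.10)(-0.20)] = 0.1700
  C_13 = (-0.15)(-0.15) − (0.95)(-0.20) = 0.2125
  C_21 = −[(-0.30)(1.00) − (0.00)(-0.15)] = 0.3000
  C_22 = (0.60)(1.00) − (0.00)(-0.20) = 0.6000
  C_23 = −[(0.60)(-0.15) − (-0.30)(-0.20)] = 0.1500
  C_31 = (-0.30)(-0.10) − (0.00)(0.95) = 0.0300
  C_32 = −[(0.60)(-0.10) − (0.00)(-0.15)] = 0.0600
  C_33 = (0.60)(0.95) − (-0.30)(-0.15) = 0.5250
det(I−A) = Σ_j (I−A)_1j·C_1j = (0.60)(0.9350) + (-0.30)(0.1700) + (0.00)(0.2125) = 0.5100
adj(I−A) = Cᵀ =
  [ 0.9350   0.3000   0.0300]
  [ 0.1700   0.6000   0.0600]
  [ 0.2125   0.1500   0.5250]
(I − A)⁻¹ = adj(I−A) / det(I−A) ≈
  [   1.8333     0.5882     0.0588]
  [   0.3333     1.1765     0.1176]
  [   0.4167     0.2941     1.0294]
x = (I − A)⁻¹ d = adj(I−A)·d / det(I−A), with det(I−A) = 0.5100:
  x_1 = (0.9350·160 + 0.3000·220 + 0.0300·130) / 0.5100 = 219.50 / 0.5100 ≈ 430.4
  x_2 = (0.1700·160 + 0.6000·220 + 0.0600·130) / 0.5100 = 167.00 / 0.5100 ≈ 327.5
  x_3 = (0.2125·160 + 0.1500·220 + 0.5250·130) / 0.5100 = 135.25 / 0.5100 ≈ 265.2

x_1 = 430.4, x_2 = 327.5, x_3 = 265.2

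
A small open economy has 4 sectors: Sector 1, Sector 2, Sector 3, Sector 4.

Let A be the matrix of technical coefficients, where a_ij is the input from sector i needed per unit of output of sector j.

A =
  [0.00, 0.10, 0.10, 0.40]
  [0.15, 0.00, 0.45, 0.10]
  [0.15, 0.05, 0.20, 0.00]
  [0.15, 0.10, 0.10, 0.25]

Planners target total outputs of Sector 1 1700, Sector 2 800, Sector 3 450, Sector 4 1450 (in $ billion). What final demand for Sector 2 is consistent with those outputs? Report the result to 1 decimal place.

I − A =
  [   1.00    -0.10    -0.10    -0.40]
  [  -0.15     1.00    -0.45    -0.10]
  [  -0.15    -0.05     0.80     0.00]
  [  -0.15    -0.10    -0.10     0.75]
d = (I − A) x:
  d_1 = (+1.00)·1700 + (-0.10)·800 + (-0.10)·450 + (-0.40)·1450 = 995.0
  d_2 = (-0.15)·1700 + (+1.00)·800 + (-0.45)·450 + (-0.10)·1450 = 197.5
  d_3 = (-0.15)·1700 + (-0.05)·800 + (+0.80)·450 + (+0.00)·1450 = 65.0
  d_4 = (-0.15)·1700 + (-0.10)·800 + (-0.10)·450 + (+0.75)·1450 = 707.5

d_2 = 197.5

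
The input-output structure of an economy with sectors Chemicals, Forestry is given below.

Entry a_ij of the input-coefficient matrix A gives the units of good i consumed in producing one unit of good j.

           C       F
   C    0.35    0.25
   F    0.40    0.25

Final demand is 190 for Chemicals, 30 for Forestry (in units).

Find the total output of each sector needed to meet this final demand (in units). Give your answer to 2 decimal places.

I − A =
  [   0.65    -0.25]
  [  -0.40     0.75]
det(I−A) = (0.65)(0.75) − (-0.25)(-0.40) = 0.3875
adj(I−A) = [[0.75, 0.25], [0.40, 0.65]]
(I − A)⁻¹ = adj(I−A) / det(I−A) ≈
  [   1.9355     0.6452]
  [   1.0323     1.6774]
x = (I − A)⁻¹ d = adj(I−A)·d / det(I−A), with det(I−A) = 0.3875:
  x_C = (0.75·190 + 0.25·30) / 0.3875 = 150.00 / 0.3875 ≈ 387.10
  x_F = (0.40·190 + 0.65·30) / 0.3875 = 95.50 / 0.3875 ≈ 246.45

x_C = 387.10, x_F = 246.45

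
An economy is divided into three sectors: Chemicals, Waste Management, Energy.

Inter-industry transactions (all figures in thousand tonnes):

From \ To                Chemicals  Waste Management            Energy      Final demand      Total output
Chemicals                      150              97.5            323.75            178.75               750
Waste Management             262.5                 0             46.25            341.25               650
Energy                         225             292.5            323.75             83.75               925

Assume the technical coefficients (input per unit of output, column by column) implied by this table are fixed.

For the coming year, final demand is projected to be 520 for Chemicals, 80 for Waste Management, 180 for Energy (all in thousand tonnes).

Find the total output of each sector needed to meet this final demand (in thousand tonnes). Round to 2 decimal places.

Technical coefficients a_ij = z_ij / X_j:
  a_11 = 150/750 = 0.20, a_21 = 262.5/750 = 0.35, a_31 = 225/750 = 0.30
  a_12 = 97.5/650 = 0.15, a_22 = 0/650 = 0.00, a_32 = 292.5/650 = 0.45
  a_13 = 323.75/925 = 0.35, a_23 = 46.25/925 = 0.05, a_33 = 323.75/925 = 0.35
I − A =
  [   0.80    -0.15    -0.35]
  [  -0.35     1.00    -0.05]
  [  -0.30    -0.45     0.65]
Cofactors of I−A, C_ij = (−1)^(i+j)·(minor ij) (rows/columns in the sector order above):
  C_11 = (1.00)(0.65) − (-0.05)(-0.45) = 0.6275
  C_12 = −[(-0.35)(0.65) − (-0.05)(-0.30)] = 0.2425
  C_13 = (-0.35)(-0.45) − (1.00)(-0.30) = 0.4575
  C_21 = −[(-0.15)(0.65) − (-0.35)(-0.45)] = 0.2550
  C_22 = (0.80)(0.65) − (-0.35)(-0.30) = 0.4150
  C_23 = −[(0.80)(-0.45) − (-0.15)(-0.30)] = 0.4050
  C_31 = (-0.15)(-0.05) − (-0.35)(1.00) = 0.3575
  C_32 = −[(0.80)(-0.05) − (-0.35)(-0.35)] = 0.1625
  C_33 = (0.80)(1.00) − (-0.15)(-0.35) = 0.7475
det(I−A) = Σ_j (I−A)_1j·C_1j = (0.80)(0.6275) + (-0.15)(0.2425) + (-0.35)(0.4575) = 0.3055
adj(I−A) = Cᵀ =
  [ 0.6275   0.2550   0.3575]
  [ 0.2425   0.4150   0.1625]
  [ 0.4575   0.4050   0.7475]
(I − A)⁻¹ = adj(I−A) / det(I−A) ≈
  [   2.0540     0.8347     1.1702]
  [   0.7938     1.3584     0.5319]
  [   1.4975     1.3257     2.4468]
x = (I − A)⁻¹ d = adj(I−A)·d / det(I−A), with det(I−A) = 0.3055:
  x_1 = (0.6275·520 + 0.2550·80 + 0.3575·180) / 0.3055 = 411.05 / 0.3055 ≈ 1345.50
  x_2 = (0.2425·520 + 0.4150·80 + 0.1625·180) / 0.3055 = 188.55 / 0.3055 ≈ 617.18
  x_3 = (0.4575·520 + 0.4050·80 + 0.7475·180) / 0.3055 = 404.85 / 0.3055 ≈ 1325.20

x_1 = 1345.50, x_2 = 617.18, x_3 = 1325.20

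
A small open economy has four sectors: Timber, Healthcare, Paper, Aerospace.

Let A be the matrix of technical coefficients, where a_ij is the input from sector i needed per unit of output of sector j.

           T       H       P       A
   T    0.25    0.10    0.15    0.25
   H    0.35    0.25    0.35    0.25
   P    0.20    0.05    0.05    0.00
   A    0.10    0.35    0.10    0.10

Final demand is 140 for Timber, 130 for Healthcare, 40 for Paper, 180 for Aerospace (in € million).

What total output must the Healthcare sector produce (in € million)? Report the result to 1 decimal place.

x_H = 662.3

I − A =
  [   0.75    -0.10    -0.15    -0.25]
  [  -0.35     0.75    -0.35    -0.25]
  [  -0.20    -0.05     0.95     0.00]
  [  -0.10    -0.35    -0.10     0.90]
Compute the cofactors C_ij = (−1)^(i+j)·(3×3 minor ij) of I−A; the adjugate is their transpose:
adj(I−A) = Cᵀ =
  [ 0.541125   0.176625   0.171500   0.199375]
  [ 0.391000   0.585500   0.306000   0.271250]
  [ 0.134500   0.068000   0.357250   0.056250]
  [ 0.227125   0.254875   0.177750   0.455875]
det(I−A) = Σ_j (I−A)_1j·C_1j = (0.75)(0.541125) + (-0.10)(0.391000) + (-0.15)(0.134500) + (-0.25)(0.227125) = 0.2897875
(I − A)⁻¹ = adj(I−A) / det(I−A) ≈
  [   1.8673     0.6095     0.5918     0.6880]
  [   1.3493     2.0204     1.0559     0.9360]
  [   0.4641     0.2347     1.2328     0.1941]
  [   0.7838     0.8795     0.6134     1.5731]
x = (I − A)⁻¹ d = adj(I−A)·d / det(I−A), with det(I−A) = 0.2897875:
  x_T = (0.541125·140 + 0.176625·130 + 0.171500·40 + 0.199375·180) / 0.2897875 = 141.46625 / 0.2897875 ≈ 488.2
  x_H = (0.391000·140 + 0.585500·130 + 0.306000·40 + 0.271250·180) / 0.2897875 = 191.92 / 0.2897875 ≈ 662.3
  x_P = (0.134500·140 + 0.068000·130 + 0.357250·40 + 0.056250·180) / 0.2897875 = 52.085 / 0.2897875 ≈ 179.7
  x_A = (0.227125·140 + 0.254875·130 + 0.177750·40 + 0.455875·180) / 0.2897875 = 154.09875 / 0.2897875 ≈ 531.8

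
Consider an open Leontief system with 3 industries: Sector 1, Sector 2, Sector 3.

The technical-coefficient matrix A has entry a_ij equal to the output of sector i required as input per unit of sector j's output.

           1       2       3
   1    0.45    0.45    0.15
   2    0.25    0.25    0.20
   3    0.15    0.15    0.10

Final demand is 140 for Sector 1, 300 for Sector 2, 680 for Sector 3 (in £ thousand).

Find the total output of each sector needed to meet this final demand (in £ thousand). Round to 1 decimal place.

I − A =
  [   0.55    -0.45    -0.15]
  [  -0.25     0.75    -0.20]
  [  -0.15    -0.15     0.90]
Cofactors of I−A, C_ij = (−1)^(i+j)·(minor ij) (rows/columns in the sector order above):
  C_11 = (0.75)(0.90) − (-0.20)(-0.15) = 0.6450
  C_12 = −[(-0.25)(0.90) − (-0.20)(-0.15)] = 0.2550
  C_13 = (-0.25)(-0.15) − (0.75)(-0.15) = 0.1500
  C_21 = −[(-0.45)(0.90) − (-0.15)(-0.15)] = 0.4275
  C_22 = (0.55)(0.90) − (-0.15)(-0.15) = 0.4725
  C_23 = −[(0.55)(-0.15) − (-0.45)(-0.15)] = 0.1500
  C_31 = (-0.45)(-0.20) − (-0.15)(0.75) = 0.2025
  C_32 = −[(0.55)(-0.20) − (-0.15)(-0.25)] = 0.1475
  C_33 = (0.55)(0.75) − (-0.45)(-0.25) = 0.3000
det(I−A) = Σ_j (I−A)_1j·C_1j = (0.55)(0.6450) + (-0.45)(0.2550) + (-0.15)(0.1500) = 0.2175
adj(I−A) = Cᵀ =
  [ 0.6450   0.4275   0.2025]
  [ 0.2550   0.4725   0.1475]
  [ 0.1500   0.1500   0.3000]
(I − A)⁻¹ = adj(I−A) / det(I−A) ≈
  [   2.9655     1.9655     0.9310]
  [   1.1724     2.1724     0.6782]
  [   0.6897     0.6897     1.3793]
x = (I − A)⁻¹ d = adj(I−A)·d / det(I−A), with det(I−A) = 0.2175:
  x_1 = (0.6450·140 + 0.4275·300 + 0.2025·680) / 0.2175 = 356.25 / 0.2175 ≈ 1637.9
  x_2 = (0.2550·140 + 0.4725·300 + 0.1475·680) / 0.2175 = 277.75 / 0.2175 ≈ 1277.0
  x_3 = (0.1500·140 + 0.1500·300 + 0.3000·680) / 0.2175 = 270.00 / 0.2175 ≈ 1241.4

x_1 = 1637.9, x_2 = 1277.0, x_3 = 1241.4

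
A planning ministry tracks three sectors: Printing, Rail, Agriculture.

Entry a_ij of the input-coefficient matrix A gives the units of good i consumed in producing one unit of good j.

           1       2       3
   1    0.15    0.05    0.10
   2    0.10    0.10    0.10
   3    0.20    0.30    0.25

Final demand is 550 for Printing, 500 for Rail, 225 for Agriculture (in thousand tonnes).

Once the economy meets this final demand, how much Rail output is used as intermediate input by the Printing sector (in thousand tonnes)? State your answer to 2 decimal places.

I − A =
  [   0.85    -0.05    -0.10]
  [  -0.10     0.90    -0.10]
  [  -0.20    -0.30     0.75]
Cofactors of I−A, C_ij = (−1)^(i+j)·(minor ij) (rows/columns in the sector order above):
  C_11 = (0.90)(0.75) − (-0.10)(-0.30) = 0.6450
  C_12 = −[(-0.10)(0.75) − (-0.10)(-0.20)] = 0.0950
  C_13 = (-0.10)(-0.30) − (0.90)(-0.20) = 0.2100
  C_21 = −[(-0.05)(0.75) − (-0.10)(-0.30)] = 0.0675
  C_22 = (0.85)(0.75) − (-0.10)(-0.20) = 0.6175
  C_23 = −[(0.85)(-0.30) − (-0.05)(-0.20)] = 0.2650
  C_31 = (-0.05)(-0.10) − (-0.10)(0.90) = 0.0950
  C_32 = −[(0.85)(-0.10) − (-0.10)(-0.10)] = 0.0950
  C_33 = (0.85)(0.90) − (-0.05)(-0.10) = 0.7600
det(I−A) = Σ_j (I−A)_1j·C_1j = (0.85)(0.6450) + (-0.05)(0.0950) + (-0.10)(0.2100) = 0.5225
adj(I−A) = Cᵀ =
  [ 0.6450   0.0675   0.0950]
  [ 0.0950   0.6175   0.0950]
  [ 0.2100   0.2650   0.7600]
(I − A)⁻¹ = adj(I−A) / det(I−A) ≈
  [   1.2344     0.1292     0.1818]
  [   0.1818     1.1818     0.1818]
  [   0.4019     0.5072     1.4545]
First solve x = (I − A)⁻¹ d = adj(I−A)·d / det(I−A); in particular x_1 = (0.6450·550 + 0.0675·500 + 0.0950·225) / 0.5225 = 409.875 / 0.5225 ≈ 784.4498.
Intermediate flow from 2 to 1: z_21 = a_21 · x_1 = 0.10 × 409.875 / 0.5225 = 40.9875 / 0.5225 ≈ 78.44.

z_21 = 78.44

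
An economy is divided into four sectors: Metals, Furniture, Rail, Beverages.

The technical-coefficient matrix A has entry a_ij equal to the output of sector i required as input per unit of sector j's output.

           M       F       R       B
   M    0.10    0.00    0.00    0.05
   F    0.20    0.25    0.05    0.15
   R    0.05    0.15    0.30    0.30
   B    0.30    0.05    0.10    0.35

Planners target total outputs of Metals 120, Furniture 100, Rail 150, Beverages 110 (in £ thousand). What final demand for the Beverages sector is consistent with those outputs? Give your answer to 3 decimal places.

d_B = 15.500

I − A =
  [   0.90     0.00     0.00    -0.05]
  [  -0.20     0.75    -0.05    -0.15]
  [  -0.05    -0.15     0.70    -0.30]
  [  -0.30    -0.05    -0.10     0.65]
d = (I − A) x:
  d_M = (+0.90)·120 + (+0.00)·100 + (+0.00)·150 + (-0.05)·110 = 102.500
  d_F = (-0.20)·120 + (+0.75)·100 + (-0.05)·150 + (-0.15)·110 = 27.000
  d_R = (-0.05)·120 + (-0.15)·100 + (+0.70)·150 + (-0.30)·110 = 51.000
  d_B = (-0.30)·120 + (-0.05)·100 + (-0.10)·150 + (+0.65)·110 = 15.500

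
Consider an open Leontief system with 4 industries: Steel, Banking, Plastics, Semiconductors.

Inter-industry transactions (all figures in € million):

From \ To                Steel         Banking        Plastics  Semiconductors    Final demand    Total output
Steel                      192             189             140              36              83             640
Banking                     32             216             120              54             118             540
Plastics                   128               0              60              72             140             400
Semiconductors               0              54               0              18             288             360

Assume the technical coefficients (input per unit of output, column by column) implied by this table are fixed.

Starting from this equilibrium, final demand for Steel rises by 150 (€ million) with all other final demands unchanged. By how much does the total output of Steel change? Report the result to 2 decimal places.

Δx_1 = 277.54

Technical coefficients a_ij = z_ij / X_j:
  a_11 = 192/640 = 0.30, a_21 = 32/640 = 0.05, a_31 = 128/640 = 0.20, a_41 = 0/640 = 0.00
  a_12 = 189/540 = 0.35, a_22 = 216/540 = 0.40, a_32 = 0/540 = 0.00, a_42 = 54/540 = 0.10
  a_13 = 140/400 = 0.35, a_23 = 120/400 = 0.30, a_33 = 60/400 = 0.15, a_43 = 0/400 = 0.00
  a_14 = 36/360 = 0.10, a_24 = 54/360 = 0.15, a_34 = 72/360 = 0.20, a_44 = 18/360 = 0.05
I − A =
  [   0.70    -0.35    -0.35    -0.10]
  [  -0.05     0.60    -0.30    -0.15]
  [  -0.20     0.00     0.85    -0.20]
  [   0.00    -0.10     0.00     0.95]
Compute the cofactors C_ij = (−1)^(i+j)·(3×3 minor ij) of I−A; the adjugate is their transpose:
adj(I−A) = Cᵀ =
  [ 0.465750   0.298125   0.297000   0.158625]
  [ 0.097375   0.498750   0.216125   0.134500]
  [ 0.112000   0.082500   0.371375   0.103000]
  [ 0.010250   0.052500   0.022750   0.279125]
det(I−A) = Σ_j (I−A)_1j·C_1j = (0.70)(0.465750) + (-0.35)(0.097375) + (-0.35)(0.112000) + (-0.10)(0.010250) = 0.25171875
(I − A)⁻¹ = adj(I−A) / det(I−A) ≈
  [   1.8503     1.1844     1.1799     0.6302]
  [   0.3868     1.9814     0.8586     0.5343]
  [   0.4449     0.3277     1.4754     0.4092]
  [   0.0407     0.2086     0.0904     1.1089]
Δx = (I − A)⁻¹ Δd with Δd having +150 in the Steel component and 0 elsewhere.
So Δx_1 = L_11 · (+150), where L_11 = adj(I−A)_11 / det(I−A) = 0.465750 / 0.25171875.
Δx_1 = 0.465750 × (+150) / 0.25171875 = 69.8625 / 0.25171875 ≈ 277.54.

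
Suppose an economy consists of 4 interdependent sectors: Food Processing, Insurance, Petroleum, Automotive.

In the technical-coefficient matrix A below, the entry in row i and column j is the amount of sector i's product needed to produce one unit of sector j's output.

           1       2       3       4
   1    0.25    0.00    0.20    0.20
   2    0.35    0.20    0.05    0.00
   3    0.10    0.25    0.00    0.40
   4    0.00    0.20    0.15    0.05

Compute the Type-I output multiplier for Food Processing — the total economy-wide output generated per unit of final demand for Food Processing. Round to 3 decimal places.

I − A =
  [   0.75     0.00    -0.20    -0.20]
  [  -0.35     0.80    -0.05     0.00]
  [  -0.10    -0.25     1.00    -0.40]
  [   0.00    -0.20    -0.15     0.95]
Compute the cofactors C_ij = (−1)^(i+j)·(3×3 minor ij) of I−A; the adjugate is their transpose:
adj(I−A) = Cᵀ =
  [ 0.696125   0.111000   0.178000   0.221500]
  [ 0.316250   0.645500   0.112625   0.114000]
  [ 0.187125   0.242125   0.556000   0.273500]
  [ 0.096125   0.174125   0.111500   0.557125]
det(I−A) = Σ_j (I−A)_1j·C_1j = (0.75)(0.696125) + (0.00)(0.316250) + (-0.20)(0.187125) + (-0.20)(0.096125) = 0.46544375
(I − A)⁻¹ = adj(I−A) / det(I−A) ≈
  [   1.4956     0.2385     0.3824     0.4759]
  [   0.6795     1.3868     0.2420     0.2449]
  [   0.4020     0.5202     1.1946     0.5876]
  [   0.2065     0.3741     0.2396     1.1970]
The output multiplier for sector j is the column-j sum of the Leontief inverse (I − A)⁻¹ = adj(I−A) / det(I−A).
Column 1 of adj(I−A): (0.696125, 0.316250, 0.187125, 0.096125); det(I−A) = 0.46544375.
m_1 = (0.696125 + 0.316250 + 0.187125 + 0.096125) / 0.46544375 = 1.295625 / 0.46544375 ≈ 2.784.

m_1 = 2.784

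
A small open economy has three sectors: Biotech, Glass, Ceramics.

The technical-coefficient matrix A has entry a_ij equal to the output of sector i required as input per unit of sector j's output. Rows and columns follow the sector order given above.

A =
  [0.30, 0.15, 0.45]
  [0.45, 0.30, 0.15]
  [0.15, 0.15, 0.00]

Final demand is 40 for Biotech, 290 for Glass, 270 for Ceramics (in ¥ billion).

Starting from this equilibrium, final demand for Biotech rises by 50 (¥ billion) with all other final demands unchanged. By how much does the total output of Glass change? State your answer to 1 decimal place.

I − A =
  [   0.70    -0.15    -0.45]
  [  -0.45     0.70    -0.15]
  [  -0.15    -0.15     1.00]
Cofactors of I−A, C_ij = (−1)^(i+j)·(minor ij) (rows/columns in the sector order above):
  C_11 = (0.70)(1.00) − (-0.15)(-0.15) = 0.6775
  C_12 = −[(-0.45)(1.00) − (-0.15)(-0.15)] = 0.4725
  C_13 = (-0.45)(-0.15) − (0.70)(-0.15) = 0.1725
  C_21 = −[(-0.15)(1.00) − (-0.45)(-0.15)] = 0.2175
  C_22 = (0.70)(1.00) − (-0.45)(-0.15) = 0.6325
  C_23 = −[(0.70)(-0.15) − (-0.15)(-0.15)] = 0.1275
  C_31 = (-0.15)(-0.15) − (-0.45)(0.70) = 0.3375
  C_32 = −[(0.70)(-0.15) − (-0.45)(-0.45)] = 0.3075
  C_33 = (0.70)(0.70) − (-0.15)(-0.45) = 0.4225
det(I−A) = Σ_j (I−A)_1j·C_1j = (0.70)(0.6775) + (-0.15)(0.4725) + (-0.45)(0.1725) = 0.32575
adj(I−A) = Cᵀ =
  [ 0.6775   0.2175   0.3375]
  [ 0.4725   0.6325   0.3075]
  [ 0.1725   0.1275   0.4225]
(I − A)⁻¹ = adj(I−A) / det(I−A) ≈
  [   2.0798     0.6677     1.0361]
  [   1.4505     1.9417     0.9440]
  [   0.5295     0.3914     1.2970]
Δx = (I − A)⁻¹ Δd with Δd having +50 in the Biotech component and 0 elsewhere.
So Δx_2 = L_21 · (+50), where L_21 = adj(I−A)_21 / det(I−A) = 0.4725 / 0.32575.
Δx_2 = 0.4725 × (+50) / 0.32575 = 23.625 / 0.32575 ≈ 72.5.

Δx_2 = 72.5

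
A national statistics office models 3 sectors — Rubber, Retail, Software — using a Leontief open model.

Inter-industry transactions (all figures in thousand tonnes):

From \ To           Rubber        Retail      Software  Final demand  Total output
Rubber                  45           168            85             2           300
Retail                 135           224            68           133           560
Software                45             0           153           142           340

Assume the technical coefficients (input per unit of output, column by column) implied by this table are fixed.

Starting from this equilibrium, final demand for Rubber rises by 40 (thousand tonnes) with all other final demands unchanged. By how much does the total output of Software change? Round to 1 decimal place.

Δx_3 = 20.6

Technical coefficients a_ij = z_ij / X_j:
  a_11 = 45/300 = 0.15, a_21 = 135/300 = 0.45, a_31 = 45/300 = 0.15
  a_12 = 168/560 = 0.30, a_22 = 224/560 = 0.40, a_32 = 0/560 = 0.00
  a_13 = 85/340 = 0.25, a_23 = 68/340 = 0.20, a_33 = 153/340 = 0.45
I − A =
  [   0.85    -0.30    -0.25]
  [  -0.45     0.60    -0.20]
  [  -0.15     0.00     0.55]
Cofactors of I−A, C_ij = (−1)^(i+j)·(minor ij) (rows/columns in the sector order above):
  C_11 = (0.60)(0.55) − (-0.20)(0.00) = 0.3300
  C_12 = −[(-0.45)(0.55) − (-0.20)(-0.15)] = 0.2775
  C_13 = (-0.45)(0.00) − (0.60)(-0.15) = 0.0900
  C_21 = −[(-0.30)(0.55) − (-0.25)(0.00)] = 0.1650
  C_22 = (0.85)(0.55) − (-0.25)(-0.15) = 0.4300
  C_23 = −[(0.85)(0.00) − (-0.30)(-0.15)] = 0.0450
  C_31 = (-0.30)(-0.20) − (-0.25)(0.60) = 0.2100
  C_32 = −[(0.85)(-0.20) − (-0.25)(-0.45)] = 0.2825
  C_33 = (0.85)(0.60) − (-0.30)(-0.45) = 0.3750
det(I−A) = Σ_j (I−A)_1j·C_1j = (0.85)(0.3300) + (-0.30)(0.2775) + (-0.25)(0.0900) = 0.17475
adj(I−A) = Cᵀ =
  [ 0.3300   0.1650   0.2100]
  [ 0.2775   0.4300   0.2825]
  [ 0.0900   0.0450   0.3750]
(I − A)⁻¹ = adj(I−A) / det(I−A) ≈
  [   1.8884     0.9442     1.2017]
  [   1.5880     2.4607     1.6166]
  [   0.5150     0.2575     2.1459]
Δx = (I − A)⁻¹ Δd with Δd having +40 in the Rubber component and 0 elsewhere.
So Δx_3 = L_31 · (+40), where L_31 = adj(I−A)_31 / det(I−A) = 0.0900 / 0.17475.
Δx_3 = 0.0900 × (+40) / 0.17475 = 3.60 / 0.17475 ≈ 20.6.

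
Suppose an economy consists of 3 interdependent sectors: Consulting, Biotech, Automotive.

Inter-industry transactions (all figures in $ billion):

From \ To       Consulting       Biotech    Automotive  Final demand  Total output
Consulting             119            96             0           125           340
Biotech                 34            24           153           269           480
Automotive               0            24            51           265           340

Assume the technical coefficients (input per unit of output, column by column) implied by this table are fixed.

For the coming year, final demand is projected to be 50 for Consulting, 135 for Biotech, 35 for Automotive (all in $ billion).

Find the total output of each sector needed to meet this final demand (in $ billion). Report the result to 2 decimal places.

x_C = 132.49, x_B = 180.59, x_A = 51.80

Technical coefficients a_ij = z_ij / X_j:
  a_CC = 119/340 = 0.35, a_BC = 34/340 = 0.10, a_AC = 0/340 = 0.00
  a_CB = 96/480 = 0.20, a_BB = 24/480 = 0.05, a_AB = 24/480 = 0.05
  a_CA = 0/340 = 0.00, a_BA = 153/340 = 0.45, a_AA = 51/340 = 0.15
I − A =
  [   0.65    -0.20     0.00]
  [  -0.10     0.95    -0.45]
  [   0.00    -0.05     0.85]
Cofactors of I−A, C_ij = (−1)^(i+j)·(minor ij) (rows/columns in the sector order above):
  C_11 = (0.95)(0.85) − (-0.45)(-0.05) = 0.7850
  C_12 = −[(-0.10)(0.85) − (-0.45)(0.00)] = 0.0850
  C_13 = (-0.10)(-0.05) − (0.95)(0.00) = 0.0050
  C_21 = −[(-0.20)(0.85) − (0.00)(-0.05)] = 0.1700
  C_22 = (0.65)(0.85) − (0.00)(0.00) = 0.5525
  C_23 = −[(0.65)(-0.05) − (-0.20)(0.00)] = 0.0325
  C_31 = (-0.20)(-0.45) − (0.00)(0.95) = 0.0900
  C_32 = −[(0.65)(-0.45) − (0.00)(-0.10)] = 0.2925
  C_33 = (0.65)(0.95) − (-0.20)(-0.10) = 0.5975
det(I−A) = Σ_j (I−A)_1j·C_1j = (0.65)(0.7850) + (-0.20)(0.0850) + (0.00)(0.0050) = 0.49325
adj(I−A) = Cᵀ =
  [ 0.7850   0.1700   0.0900]
  [ 0.0850   0.5525   0.2925]
  [ 0.0050   0.0325   0.5975]
(I − A)⁻¹ = adj(I−A) / det(I−A) ≈
  [   1.5915     0.3447     0.1825]
  [   0.1723     1.1201     0.5930]
  [   0.0101     0.0659     1.2114]
x = (I − A)⁻¹ d = adj(I−A)·d / det(I−A), with det(I−A) = 0.49325:
  x_C = (0.7850·50 + 0.1700·135 + 0.0900·35) / 0.49325 = 65.35 / 0.49325 ≈ 132.49
  x_B = (0.0850·50 + 0.5525·135 + 0.2925·35) / 0.49325 = 89.075 / 0.49325 ≈ 180.59
  x_A = (0.0050·50 + 0.0325·135 + 0.5975·35) / 0.49325 = 25.55 / 0.49325 ≈ 51.80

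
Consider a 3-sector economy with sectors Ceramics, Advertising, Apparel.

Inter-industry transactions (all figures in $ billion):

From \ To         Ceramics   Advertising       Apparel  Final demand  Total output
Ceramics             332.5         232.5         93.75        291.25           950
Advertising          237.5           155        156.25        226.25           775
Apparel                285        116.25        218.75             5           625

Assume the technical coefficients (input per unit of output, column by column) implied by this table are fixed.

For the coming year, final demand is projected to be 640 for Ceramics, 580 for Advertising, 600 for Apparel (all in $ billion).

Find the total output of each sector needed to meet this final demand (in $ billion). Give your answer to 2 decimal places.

Technical coefficients a_ij = z_ij / X_j:
  a_11 = 332.5/950 = 0.35, a_21 = 237.5/950 = 0.25, a_31 = 285/950 = 0.30
  a_12 = 232.5/775 = 0.30, a_22 = 155/775 = 0.20, a_32 = 116.25/775 = 0.15
  a_13 = 93.75/625 = 0.15, a_23 = 156.25/625 = 0.25, a_33 = 218.75/625 = 0.35
I − A =
  [   0.65    -0.30    -0.15]
  [  -0.25     0.80    -0.25]
  [  -0.30    -0.15     0.65]
Cofactors of I−A, C_ij = (−1)^(i+j)·(minor ij) (rows/columns in the sector order above):
  C_11 = (0.80)(0.65) − (-0.25)(-0.15) = 0.4825
  C_12 = −[(-0.25)(0.65) − (-0.25)(-0.30)] = 0.2375
  C_13 = (-0.25)(-0.15) − (0.80)(-0.30) = 0.2775
  C_21 = −[(-0.30)(0.65) − (-0.15)(-0.15)] = 0.2175
  C_22 = (0.65)(0.65) − (-0.15)(-0.30) = 0.3775
  C_23 = −[(0.65)(-0.15) − (-0.30)(-0.30)] = 0.1875
  C_31 = (-0.30)(-0.25) − (-0.15)(0.80) = 0.1950
  C_32 = −[(0.65)(-0.25) − (-0.15)(-0.25)] = 0.2000
  C_33 = (0.65)(0.80) − (-0.30)(-0.25) = 0.4450
det(I−A) = Σ_j (I−A)_1j·C_1j = (0.65)(0.4825) + (-0.30)(0.2375) + (-0.15)(0.2775) = 0.20075
adj(I−A) = Cᵀ =
  [ 0.4825   0.2175   0.1950]
  [ 0.2375   0.3775   0.2000]
  [ 0.2775   0.1875   0.4450]
(I − A)⁻¹ = adj(I−A) / det(I−A) ≈
  [   2.4035     1.0834     0.9714]
  [   1.1831     1.8804     0.9963]
  [   1.3823     0.9340     2.2167]
x = (I − A)⁻¹ d = adj(I−A)·d / det(I−A), with det(I−A) = 0.20075:
  x_1 = (0.4825·640 + 0.2175·580 + 0.1950·600) / 0.20075 = 551.95 / 0.20075 ≈ 2749.44
  x_2 = (0.2375·640 + 0.3775·580 + 0.2000·600) / 0.20075 = 490.95 / 0.20075 ≈ 2445.58
  x_3 = (0.2775·640 + 0.1875·580 + 0.4450·600) / 0.20075 = 553.35 / 0.20075 ≈ 2756.41

x_1 = 2749.44, x_2 = 2445.58, x_3 = 2756.41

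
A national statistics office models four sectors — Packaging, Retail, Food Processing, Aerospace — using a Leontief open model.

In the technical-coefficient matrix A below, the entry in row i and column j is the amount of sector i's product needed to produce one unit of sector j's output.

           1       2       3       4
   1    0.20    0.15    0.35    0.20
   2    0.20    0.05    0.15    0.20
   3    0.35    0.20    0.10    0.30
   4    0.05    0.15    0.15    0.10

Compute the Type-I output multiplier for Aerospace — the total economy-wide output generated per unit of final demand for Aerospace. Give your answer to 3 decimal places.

I − A =
  [   0.80    -0.15    -0.35    -0.20]
  [  -0.20     0.95    -0.15    -0.20]
  [  -0.35    -0.20     0.90    -0.30]
  [  -0.05    -0.15    -0.15     0.90]
Compute the cofactors C_ij = (−1)^(i+j)·(3×3 minor ij) of I−A; the adjugate is their transpose:
adj(I−A) = Cᵀ =
  [ 0.66000   0.22650   0.34650   0.31250]
  [ 0.22200   0.47700   0.20300   0.22300]
  [ 0.35000   0.23800   0.61600   0.33600]
  [ 0.13200   0.13175   0.15575   0.49475]
det(I−A) = Σ_j (I−A)_1j·C_1j = (0.80)(0.66000) + (-0.15)(0.22200) + (-0.35)(0.35000) + (-0.20)(0.13200) = 0.3458
(I − A)⁻¹ = adj(I−A) / det(I−A) ≈
  [   1.9086     0.6550     1.0020     0.9037]
  [   0.6420     1.3794     0.5870     0.6449]
  [   1.0121     0.6883     1.7814     0.9717]
  [   0.3817     0.3810     0.4504     1.4307]
The output multiplier for sector j is the column-j sum of the Leontief inverse (I − A)⁻¹ = adj(I−A) / det(I−A).
Column 4 of adj(I−A): (0.31250, 0.22300, 0.33600, 0.49475); det(I−A) = 0.3458.
m_4 = (0.31250 + 0.22300 + 0.33600 + 0.49475) / 0.3458 = 1.36625 / 0.3458 ≈ 3.951.

m_4 = 3.951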